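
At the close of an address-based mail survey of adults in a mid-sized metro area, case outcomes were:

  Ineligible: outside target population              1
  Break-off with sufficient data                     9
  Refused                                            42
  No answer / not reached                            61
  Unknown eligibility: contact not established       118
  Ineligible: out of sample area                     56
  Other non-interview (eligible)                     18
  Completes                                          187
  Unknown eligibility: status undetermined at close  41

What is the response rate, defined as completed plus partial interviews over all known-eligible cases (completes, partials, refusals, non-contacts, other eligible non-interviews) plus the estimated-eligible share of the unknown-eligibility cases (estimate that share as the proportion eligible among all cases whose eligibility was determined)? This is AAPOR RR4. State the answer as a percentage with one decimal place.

Unknown eligibility = 118 + 41 = 159
Ineligible = 1 + 56 = 57
Top = 187 + 9 = 196
Determined eligible = 187 + 9 + 42 + 61 + 18 = 317
e = 317 / (317 + 57) = 317 / 374 = 0.8476
Estimated eligible among unknowns = 0.8476 × 159 = 134.77
Denominator = 317 + 134.77 = 451.77
RR4 = 196 / 451.77 = 0.4338

43.4%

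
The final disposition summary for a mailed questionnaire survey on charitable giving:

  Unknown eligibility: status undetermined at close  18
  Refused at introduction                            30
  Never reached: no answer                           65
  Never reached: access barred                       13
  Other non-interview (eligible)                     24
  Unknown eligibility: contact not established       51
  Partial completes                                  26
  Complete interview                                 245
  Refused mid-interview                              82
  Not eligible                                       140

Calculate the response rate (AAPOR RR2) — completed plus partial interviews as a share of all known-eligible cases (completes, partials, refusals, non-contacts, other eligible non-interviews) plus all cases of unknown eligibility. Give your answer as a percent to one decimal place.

48.9%

Refused = 30 + 82 = 112
Non-contacts = 65 + 13 = 78
Eligibility not determined = 51 + 18 = 69
Top → 245 + 26 = 271
Denom → 245 + 26 + 112 + 78 + 24 + 69 = 554
RR2 = 271 / 554 = 0.4892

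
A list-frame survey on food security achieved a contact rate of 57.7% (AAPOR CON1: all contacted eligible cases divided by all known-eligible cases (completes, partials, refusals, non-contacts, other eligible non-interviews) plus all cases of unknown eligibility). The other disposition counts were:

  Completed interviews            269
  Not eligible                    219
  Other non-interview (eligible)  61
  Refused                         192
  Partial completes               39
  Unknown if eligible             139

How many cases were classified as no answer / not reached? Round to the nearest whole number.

Top: 269 + 39 + 192 + 61 = 561
CON1 = 561 / D = 0.577
D = 561 / 0.577 = 972.3
Other denominator terms total 700
no answer / not reached = 972.3 − 700 ≈ 272

272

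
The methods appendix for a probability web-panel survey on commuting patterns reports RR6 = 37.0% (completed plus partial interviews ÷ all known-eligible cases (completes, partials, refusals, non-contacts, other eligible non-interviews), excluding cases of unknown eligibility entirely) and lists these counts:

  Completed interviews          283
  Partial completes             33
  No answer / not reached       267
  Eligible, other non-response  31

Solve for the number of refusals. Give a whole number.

Top: 283 + 33 = 316
RR6 = 316 / D = 0.370
D = 316 / 0.370 = 854.1
Remaining denominator categories sum to 614
refusals = 854.1 − 614 ≈ 240

240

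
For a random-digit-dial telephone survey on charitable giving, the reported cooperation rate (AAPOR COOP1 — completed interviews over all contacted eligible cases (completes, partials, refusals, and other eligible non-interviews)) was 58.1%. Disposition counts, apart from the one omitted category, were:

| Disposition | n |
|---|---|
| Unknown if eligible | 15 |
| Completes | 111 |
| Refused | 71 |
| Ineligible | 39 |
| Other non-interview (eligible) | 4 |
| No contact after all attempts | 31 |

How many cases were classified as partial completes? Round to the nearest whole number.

5

COOP1 = 111 / D = 0.581
D = 111 / 0.581 = 191.0
Rest of base = 186
partial completes = 191.0 − 186 ≈ 5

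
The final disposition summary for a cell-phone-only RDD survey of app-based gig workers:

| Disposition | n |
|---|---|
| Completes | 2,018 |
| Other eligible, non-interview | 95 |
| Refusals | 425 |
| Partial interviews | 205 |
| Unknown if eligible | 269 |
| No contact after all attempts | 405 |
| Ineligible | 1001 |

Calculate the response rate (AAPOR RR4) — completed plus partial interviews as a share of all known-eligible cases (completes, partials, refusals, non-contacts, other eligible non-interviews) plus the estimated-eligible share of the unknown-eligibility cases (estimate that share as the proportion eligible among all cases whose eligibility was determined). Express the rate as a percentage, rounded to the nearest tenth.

Num → 2018 + 205 = 2223
Eligible (known) → 2018 + 205 + 425 + 405 + 95 = 3148
e = 3148 / (3148 + 1001) = 3148 / 4149 = 0.7587
Estimated eligible among unknowns → 0.7587 × 269 = 204.09
Denom → 3148 + 204.09 = 3352.09
RR4 = 2223 / 3352.09 = 0.6632

66.3%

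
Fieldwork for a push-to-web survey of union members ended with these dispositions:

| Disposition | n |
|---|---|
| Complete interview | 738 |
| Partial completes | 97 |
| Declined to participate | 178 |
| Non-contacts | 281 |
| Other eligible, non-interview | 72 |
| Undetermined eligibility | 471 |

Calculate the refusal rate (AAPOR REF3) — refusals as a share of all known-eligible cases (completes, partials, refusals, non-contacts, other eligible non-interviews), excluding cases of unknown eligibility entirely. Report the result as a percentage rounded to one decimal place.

Num = 178
Denom = 738 + 97 + 178 + 281 + 72 = 1366
REF3 = 178 / 1366 = 0.1303

13.0%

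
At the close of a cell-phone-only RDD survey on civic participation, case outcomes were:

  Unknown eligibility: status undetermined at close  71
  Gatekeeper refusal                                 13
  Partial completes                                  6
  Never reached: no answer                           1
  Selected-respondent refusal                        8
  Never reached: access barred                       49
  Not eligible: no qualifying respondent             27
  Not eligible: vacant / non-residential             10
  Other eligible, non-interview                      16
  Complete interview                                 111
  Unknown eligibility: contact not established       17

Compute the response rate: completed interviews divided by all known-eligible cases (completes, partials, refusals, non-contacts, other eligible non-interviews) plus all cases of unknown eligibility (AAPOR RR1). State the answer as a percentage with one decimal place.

38.0%

Declined to participate = 13 + 8 = 21
No answer / not reached = 1 + 49 = 50
Eligibility not determined = 17 + 71 = 88
Ineligible = 27 + 10 = 37
Num → 111
Denominator → 111 + 6 + 21 + 50 + 16 + 88 = 292
RR1 = 111 / 292 = 0.3801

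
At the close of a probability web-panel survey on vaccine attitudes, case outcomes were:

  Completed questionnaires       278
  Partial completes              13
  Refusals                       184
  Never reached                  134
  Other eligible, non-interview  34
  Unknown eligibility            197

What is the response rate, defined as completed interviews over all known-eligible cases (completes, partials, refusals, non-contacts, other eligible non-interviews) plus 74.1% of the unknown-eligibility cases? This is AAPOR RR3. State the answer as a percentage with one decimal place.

Num = 278
Eligible (known) = 278 + 13 + 184 + 134 + 34 = 643
Estimated eligible among unknowns = 0.7410 × 197 = 145.98
Base = 643 + 145.98 = 788.98
RR3 = 278 / 788.98 = 0.3524

35.2%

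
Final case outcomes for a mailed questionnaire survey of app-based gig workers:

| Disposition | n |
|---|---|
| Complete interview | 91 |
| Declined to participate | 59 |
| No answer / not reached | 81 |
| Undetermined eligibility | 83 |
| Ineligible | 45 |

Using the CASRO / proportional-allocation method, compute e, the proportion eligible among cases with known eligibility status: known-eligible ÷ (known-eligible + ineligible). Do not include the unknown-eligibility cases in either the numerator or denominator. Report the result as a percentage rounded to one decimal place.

83.7%

Determined eligible = 91 + 59 + 81 = 231
e = 231 / (231 + 45) = 231 / 276 = 0.8370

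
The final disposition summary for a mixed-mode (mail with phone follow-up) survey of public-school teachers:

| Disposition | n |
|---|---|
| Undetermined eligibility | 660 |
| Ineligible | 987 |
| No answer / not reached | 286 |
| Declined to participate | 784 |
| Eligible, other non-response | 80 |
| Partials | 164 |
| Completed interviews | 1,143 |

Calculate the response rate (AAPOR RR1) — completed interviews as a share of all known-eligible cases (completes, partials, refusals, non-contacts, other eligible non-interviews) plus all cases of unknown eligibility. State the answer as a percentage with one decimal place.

36.7%

Num → 1143
Denom → 1143 + 164 + 784 + 286 + 80 + 660 = 3117
RR1 = 1143 / 3117 = 0.3667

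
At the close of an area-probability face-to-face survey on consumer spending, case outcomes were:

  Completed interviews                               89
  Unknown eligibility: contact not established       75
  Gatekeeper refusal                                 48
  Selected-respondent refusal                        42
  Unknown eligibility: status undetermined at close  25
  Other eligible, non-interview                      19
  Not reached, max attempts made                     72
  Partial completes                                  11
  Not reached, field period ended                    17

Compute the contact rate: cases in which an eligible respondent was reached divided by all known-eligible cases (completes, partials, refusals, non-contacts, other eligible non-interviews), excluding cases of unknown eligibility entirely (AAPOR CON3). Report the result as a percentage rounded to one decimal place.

70.1%

Declined to participate = 48 + 42 = 90
No contact after all attempts = 17 + 72 = 89
Unknown if eligible = 75 + 25 = 100
Top → 89 + 11 + 90 + 19 = 209
Denom → 89 + 11 + 90 + 89 + 19 = 298
CON3 = 209 / 298 = 0.7013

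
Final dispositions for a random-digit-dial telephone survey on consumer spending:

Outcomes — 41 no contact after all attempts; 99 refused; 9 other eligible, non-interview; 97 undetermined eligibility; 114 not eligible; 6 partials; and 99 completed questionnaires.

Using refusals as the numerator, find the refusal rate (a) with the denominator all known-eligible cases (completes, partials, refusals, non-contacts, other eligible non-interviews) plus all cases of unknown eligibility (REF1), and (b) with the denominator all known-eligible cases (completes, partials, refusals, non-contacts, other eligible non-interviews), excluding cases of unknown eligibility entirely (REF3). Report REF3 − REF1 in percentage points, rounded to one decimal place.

Numerator → 99
Denominator → 99 + 6 + 99 + 41 + 9 + 97 = 351
REF1 = 99 / 351 = 0.2821
Denominator → 99 + 6 + 99 + 41 + 9 = 254
REF3 = 99 / 254 = 0.3898
Difference = 38.98 − 28.21 = 10.77 percentage points

10.8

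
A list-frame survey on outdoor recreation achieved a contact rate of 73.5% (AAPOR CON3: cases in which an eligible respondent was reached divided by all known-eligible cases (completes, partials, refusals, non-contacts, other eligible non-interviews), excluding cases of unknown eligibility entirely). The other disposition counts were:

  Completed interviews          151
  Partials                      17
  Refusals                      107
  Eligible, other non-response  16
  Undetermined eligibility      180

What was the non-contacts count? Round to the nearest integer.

105

Num = 151 + 17 + 107 + 16 = 291
CON3 = 291 / D = 0.735
D = 291 / 0.735 = 395.9
Rest of base = 291
non-contacts = 395.9 − 291 ≈ 105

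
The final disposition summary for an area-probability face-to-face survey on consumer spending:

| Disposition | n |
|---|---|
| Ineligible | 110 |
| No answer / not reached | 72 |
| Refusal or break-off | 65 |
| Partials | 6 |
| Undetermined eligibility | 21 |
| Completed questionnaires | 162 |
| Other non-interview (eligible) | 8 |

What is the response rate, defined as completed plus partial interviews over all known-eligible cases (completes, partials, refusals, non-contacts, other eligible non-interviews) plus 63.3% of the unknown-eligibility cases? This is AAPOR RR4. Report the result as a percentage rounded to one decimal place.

Top → 162 + 6 = 168
Determined eligible → 162 + 6 + 65 + 72 + 8 = 313
Eligible share of unknowns → 0.6330 × 21 = 13.29
Denom → 313 + 13.29 = 326.29
RR4 = 168 / 326.29 = 0.5149

51.5%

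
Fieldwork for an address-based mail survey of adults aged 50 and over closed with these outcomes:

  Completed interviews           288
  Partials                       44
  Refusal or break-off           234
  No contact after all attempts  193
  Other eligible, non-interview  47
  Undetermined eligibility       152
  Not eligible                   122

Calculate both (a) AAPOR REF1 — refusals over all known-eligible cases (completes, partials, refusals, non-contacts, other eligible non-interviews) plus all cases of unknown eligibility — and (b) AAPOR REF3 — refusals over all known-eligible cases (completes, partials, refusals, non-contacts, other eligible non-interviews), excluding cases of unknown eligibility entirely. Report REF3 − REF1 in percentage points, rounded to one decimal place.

Top: 234
Base: 288 + 44 + 234 + 193 + 47 + 152 = 958
REF1 = 234 / 958 = 0.2443
Base: 288 + 44 + 234 + 193 + 47 = 806
REF3 = 234 / 806 = 0.2903
Difference = 29.03 − 24.43 = 4.60 percentage points

4.6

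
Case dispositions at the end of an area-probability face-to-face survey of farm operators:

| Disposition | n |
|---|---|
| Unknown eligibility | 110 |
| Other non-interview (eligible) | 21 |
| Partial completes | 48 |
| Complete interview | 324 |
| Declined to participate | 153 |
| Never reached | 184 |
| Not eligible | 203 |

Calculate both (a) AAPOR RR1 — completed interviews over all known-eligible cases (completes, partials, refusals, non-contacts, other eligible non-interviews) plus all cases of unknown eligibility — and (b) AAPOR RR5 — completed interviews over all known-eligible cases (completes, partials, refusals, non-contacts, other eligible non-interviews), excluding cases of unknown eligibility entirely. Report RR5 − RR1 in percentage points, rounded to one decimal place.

Top = 324
Denominator = 324 + 48 + 153 + 184 + 21 + 110 = 840
RR1 = 324 / 840 = 0.3857
Denominator = 324 + 48 + 153 + 184 + 21 = 730
RR5 = 324 / 730 = 0.4438
Difference = 44.38 − 38.57 = 5.81 percentage points

5.8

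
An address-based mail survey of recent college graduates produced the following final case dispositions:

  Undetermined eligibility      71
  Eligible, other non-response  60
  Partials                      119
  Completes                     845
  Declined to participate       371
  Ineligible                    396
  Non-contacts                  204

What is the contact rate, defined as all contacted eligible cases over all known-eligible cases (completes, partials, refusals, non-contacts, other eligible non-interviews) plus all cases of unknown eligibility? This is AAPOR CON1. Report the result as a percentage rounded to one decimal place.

Top: 845 + 119 + 371 + 60 = 1395
Denom: 845 + 119 + 371 + 204 + 60 + 71 = 1670
CON1 = 1395 / 1670 = 0.8353

83.5%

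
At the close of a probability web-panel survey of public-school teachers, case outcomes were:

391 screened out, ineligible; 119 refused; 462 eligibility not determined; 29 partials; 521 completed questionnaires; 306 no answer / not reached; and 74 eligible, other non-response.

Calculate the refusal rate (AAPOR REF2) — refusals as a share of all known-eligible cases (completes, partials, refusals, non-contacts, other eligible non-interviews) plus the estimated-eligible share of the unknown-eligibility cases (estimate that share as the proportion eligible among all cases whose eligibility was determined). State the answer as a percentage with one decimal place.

8.6%

Top = 119
Known eligible = 521 + 29 + 119 + 306 + 74 = 1049
e = 1049 / (1049 + 391) = 1049 / 1440 = 0.7285
Estimated eligible among unknowns = 0.7285 × 462 = 336.57
Denom = 1049 + 336.57 = 1385.57
REF2 = 119 / 1385.57 = 0.0859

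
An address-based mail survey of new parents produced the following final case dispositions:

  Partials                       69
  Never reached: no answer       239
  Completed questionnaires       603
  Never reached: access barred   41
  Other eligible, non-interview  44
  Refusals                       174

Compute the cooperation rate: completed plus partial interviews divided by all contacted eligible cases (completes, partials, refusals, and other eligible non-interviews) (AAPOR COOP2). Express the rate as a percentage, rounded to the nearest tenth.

Non-contacts = 239 + 41 = 280
Numerator = 603 + 69 = 672
Base = 603 + 69 + 174 + 44 = 890
COOP2 = 672 / 890 = 0.7551

75.5%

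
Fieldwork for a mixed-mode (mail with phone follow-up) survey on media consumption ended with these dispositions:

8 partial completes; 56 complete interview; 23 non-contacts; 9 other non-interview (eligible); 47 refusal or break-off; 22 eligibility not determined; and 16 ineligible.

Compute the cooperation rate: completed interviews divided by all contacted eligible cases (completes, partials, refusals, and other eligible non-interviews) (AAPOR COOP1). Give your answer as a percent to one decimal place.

Num → 56
Denominator → 56 + 8 + 47 + 9 = 120
COOP1 = 56 / 120 = 0.4667

46.7%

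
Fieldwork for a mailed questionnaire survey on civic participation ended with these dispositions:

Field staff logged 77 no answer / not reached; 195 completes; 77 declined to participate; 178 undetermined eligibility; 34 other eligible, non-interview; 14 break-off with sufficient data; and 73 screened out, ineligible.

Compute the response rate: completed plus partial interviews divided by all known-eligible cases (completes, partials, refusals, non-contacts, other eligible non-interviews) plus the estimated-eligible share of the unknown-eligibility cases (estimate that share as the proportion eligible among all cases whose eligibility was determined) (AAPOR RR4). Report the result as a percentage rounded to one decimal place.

38.2%

Num = 195 + 14 = 209
Eligible (known) = 195 + 14 + 77 + 77 + 34 = 397
e = 397 / (397 + 73) = 397 / 470 = 0.8447
e × U = 0.8447 × 178 = 150.36
Denominator = 397 + 150.36 = 547.36
RR4 = 209 / 547.36 = 0.3818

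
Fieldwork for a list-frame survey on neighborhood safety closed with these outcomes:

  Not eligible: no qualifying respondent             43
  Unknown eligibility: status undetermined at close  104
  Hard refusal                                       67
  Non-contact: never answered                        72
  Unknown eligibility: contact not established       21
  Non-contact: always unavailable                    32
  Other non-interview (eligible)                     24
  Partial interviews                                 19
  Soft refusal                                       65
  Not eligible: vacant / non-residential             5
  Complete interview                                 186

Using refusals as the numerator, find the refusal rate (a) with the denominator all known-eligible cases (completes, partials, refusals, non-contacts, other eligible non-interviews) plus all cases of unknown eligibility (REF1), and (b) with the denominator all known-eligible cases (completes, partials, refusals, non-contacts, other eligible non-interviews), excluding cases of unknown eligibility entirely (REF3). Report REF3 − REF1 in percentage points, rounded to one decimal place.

6.0

Refused = 67 + 65 = 132
No contact after all attempts = 72 + 32 = 104
Unknown eligibility = 21 + 104 = 125
Screened out, ineligible = 43 + 5 = 48
Num = 132
Denominator = 186 + 19 + 132 + 104 + 24 + 125 = 590
REF1 = 132 / 590 = 0.2237
Denominator = 186 + 19 + 132 + 104 + 24 = 465
REF3 = 132 / 465 = 0.2839
Difference = 28.39 − 22.37 = 6.02 percentage points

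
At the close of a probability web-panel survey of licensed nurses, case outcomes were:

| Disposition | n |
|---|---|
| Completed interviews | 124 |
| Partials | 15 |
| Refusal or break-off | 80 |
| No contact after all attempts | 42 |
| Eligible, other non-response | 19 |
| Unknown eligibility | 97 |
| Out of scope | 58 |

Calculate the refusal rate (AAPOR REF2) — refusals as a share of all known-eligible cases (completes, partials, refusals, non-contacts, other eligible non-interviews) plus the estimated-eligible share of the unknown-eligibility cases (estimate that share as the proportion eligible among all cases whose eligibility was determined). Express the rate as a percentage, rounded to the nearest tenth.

22.2%

Top = 80
Eligible (known) = 124 + 15 + 80 + 42 + 19 = 280
e = 280 / (280 + 58) = 280 / 338 = 0.8284
Estimated eligible among unknowns = 0.8284 × 97 = 80.35
Base = 280 + 80.35 = 360.35
REF2 = 80 / 360.35 = 0.2220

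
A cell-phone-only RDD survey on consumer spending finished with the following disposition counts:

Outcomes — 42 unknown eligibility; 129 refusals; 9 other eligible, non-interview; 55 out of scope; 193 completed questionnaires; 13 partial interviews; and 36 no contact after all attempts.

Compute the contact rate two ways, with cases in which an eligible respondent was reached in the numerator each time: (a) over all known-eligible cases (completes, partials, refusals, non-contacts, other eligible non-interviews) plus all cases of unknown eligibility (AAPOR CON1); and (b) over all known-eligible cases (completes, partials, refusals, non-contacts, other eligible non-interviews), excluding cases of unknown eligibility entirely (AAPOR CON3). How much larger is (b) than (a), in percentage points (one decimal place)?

Top = 193 + 13 + 129 + 9 = 344
Denominator = 193 + 13 + 129 + 36 + 9 + 42 = 422
CON1 = 344 / 422 = 0.8152
Denominator = 193 + 13 + 129 + 36 + 9 = 380
CON3 = 344 / 380 = 0.9053
Difference = 90.53 − 81.52 = 9.01 percentage points

9.0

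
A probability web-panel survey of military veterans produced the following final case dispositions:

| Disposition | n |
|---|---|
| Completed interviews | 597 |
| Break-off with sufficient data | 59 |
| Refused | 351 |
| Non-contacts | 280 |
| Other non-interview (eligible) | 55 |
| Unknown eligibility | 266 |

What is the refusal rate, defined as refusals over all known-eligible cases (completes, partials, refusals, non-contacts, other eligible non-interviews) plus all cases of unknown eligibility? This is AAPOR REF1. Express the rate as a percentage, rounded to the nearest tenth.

21.8%

Num = 351
Base = 597 + 59 + 351 + 280 + 55 + 266 = 1608
REF1 = 351 / 1608 = 0.2183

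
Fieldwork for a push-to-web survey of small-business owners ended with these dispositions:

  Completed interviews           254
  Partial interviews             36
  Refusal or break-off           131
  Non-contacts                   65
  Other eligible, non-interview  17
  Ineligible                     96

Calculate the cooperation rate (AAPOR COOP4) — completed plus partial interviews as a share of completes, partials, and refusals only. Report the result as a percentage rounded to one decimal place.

68.9%

Num = 254 + 36 = 290
Denominator = 254 + 36 + 131 = 421
COOP4 = 290 / 421 = 0.6888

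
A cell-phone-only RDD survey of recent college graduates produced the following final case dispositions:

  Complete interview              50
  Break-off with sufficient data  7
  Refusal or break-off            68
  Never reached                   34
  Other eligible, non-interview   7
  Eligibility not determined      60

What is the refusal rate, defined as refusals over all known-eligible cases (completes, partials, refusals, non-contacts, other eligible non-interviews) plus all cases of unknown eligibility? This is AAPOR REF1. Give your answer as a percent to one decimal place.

Top = 68
Base = 50 + 7 + 68 + 34 + 7 + 60 = 226
REF1 = 68 / 226 = 0.3009

30.1%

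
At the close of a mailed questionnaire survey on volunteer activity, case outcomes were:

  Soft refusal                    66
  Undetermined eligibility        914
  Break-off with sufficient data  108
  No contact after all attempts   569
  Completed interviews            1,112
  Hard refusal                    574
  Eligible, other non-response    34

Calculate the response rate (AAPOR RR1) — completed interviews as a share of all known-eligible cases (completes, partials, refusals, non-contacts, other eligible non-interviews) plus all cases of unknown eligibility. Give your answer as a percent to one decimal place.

Refusal or break-off = 574 + 66 = 640
Top = 1112
Denominator = 1112 + 108 + 640 + 569 + 34 + 914 = 3377
RR1 = 1112 / 3377 = 0.3293

32.9%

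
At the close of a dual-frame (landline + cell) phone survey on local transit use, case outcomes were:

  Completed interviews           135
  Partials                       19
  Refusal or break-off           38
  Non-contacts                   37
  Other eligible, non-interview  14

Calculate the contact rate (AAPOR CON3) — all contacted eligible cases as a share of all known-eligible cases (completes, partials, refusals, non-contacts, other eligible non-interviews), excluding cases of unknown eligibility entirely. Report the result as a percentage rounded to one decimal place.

84.8%

Top → 135 + 19 + 38 + 14 = 206
Denominator → 135 + 19 + 38 + 37 + 14 = 243
CON3 = 206 / 243 = 0.8477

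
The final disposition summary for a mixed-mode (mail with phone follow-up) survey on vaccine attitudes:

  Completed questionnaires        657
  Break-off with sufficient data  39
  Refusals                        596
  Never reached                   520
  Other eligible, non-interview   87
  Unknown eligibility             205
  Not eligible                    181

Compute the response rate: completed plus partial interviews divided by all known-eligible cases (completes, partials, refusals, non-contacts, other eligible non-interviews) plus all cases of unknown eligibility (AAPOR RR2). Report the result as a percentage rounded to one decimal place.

Num = 657 + 39 = 696
Denom = 657 + 39 + 596 + 520 + 87 + 205 = 2104
RR2 = 696 / 2104 = 0.3308

33.1%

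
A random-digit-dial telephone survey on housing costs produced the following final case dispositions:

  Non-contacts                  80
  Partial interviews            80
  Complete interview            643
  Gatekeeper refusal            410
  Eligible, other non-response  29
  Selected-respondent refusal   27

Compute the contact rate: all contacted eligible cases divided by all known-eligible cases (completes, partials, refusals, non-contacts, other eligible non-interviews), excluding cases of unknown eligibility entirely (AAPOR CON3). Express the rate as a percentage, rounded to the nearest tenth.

Refused = 410 + 27 = 437
Numerator = 643 + 80 + 437 + 29 = 1189
Denominator = 643 + 80 + 437 + 80 + 29 = 1269
CON3 = 1189 / 1269 = 0.9370

93.7%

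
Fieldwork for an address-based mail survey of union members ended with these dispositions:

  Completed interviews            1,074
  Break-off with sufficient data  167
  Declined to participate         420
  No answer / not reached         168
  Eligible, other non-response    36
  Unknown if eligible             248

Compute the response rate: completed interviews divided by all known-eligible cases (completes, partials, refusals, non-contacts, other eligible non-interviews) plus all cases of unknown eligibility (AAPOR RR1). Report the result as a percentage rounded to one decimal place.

50.8%

Top: 1074
Denom: 1074 + 167 + 420 + 168 + 36 + 248 = 2113
RR1 = 1074 / 2113 = 0.5083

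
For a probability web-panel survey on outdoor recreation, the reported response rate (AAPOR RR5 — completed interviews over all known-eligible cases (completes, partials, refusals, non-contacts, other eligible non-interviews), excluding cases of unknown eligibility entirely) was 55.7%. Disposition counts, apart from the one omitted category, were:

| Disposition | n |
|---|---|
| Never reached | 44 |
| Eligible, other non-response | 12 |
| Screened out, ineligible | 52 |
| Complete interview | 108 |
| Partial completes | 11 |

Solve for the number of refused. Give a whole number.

RR5 = 108 / D = 0.557
D = 108 / 0.557 = 193.9
Remaining denominator categories sum to 175
refused = 193.9 − 175 ≈ 19

19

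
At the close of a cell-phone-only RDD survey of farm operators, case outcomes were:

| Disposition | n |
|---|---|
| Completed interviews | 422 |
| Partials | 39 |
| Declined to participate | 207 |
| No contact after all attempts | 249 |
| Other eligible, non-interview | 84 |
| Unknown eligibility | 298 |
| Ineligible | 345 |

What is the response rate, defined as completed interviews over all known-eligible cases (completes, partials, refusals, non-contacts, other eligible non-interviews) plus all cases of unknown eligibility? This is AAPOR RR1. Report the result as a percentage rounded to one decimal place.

Numerator → 422
Base → 422 + 39 + 207 + 249 + 84 + 298 = 1299
RR1 = 422 / 1299 = 0.3249

32.5%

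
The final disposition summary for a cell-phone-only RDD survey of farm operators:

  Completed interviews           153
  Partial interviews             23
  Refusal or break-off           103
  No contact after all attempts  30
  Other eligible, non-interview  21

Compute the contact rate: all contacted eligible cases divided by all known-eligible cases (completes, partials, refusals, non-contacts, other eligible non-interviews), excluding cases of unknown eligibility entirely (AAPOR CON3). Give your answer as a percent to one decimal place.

Top = 153 + 23 + 103 + 21 = 300
Denom = 153 + 23 + 103 + 30 + 21 = 330
CON3 = 300 / 330 = 0.9091

90.9%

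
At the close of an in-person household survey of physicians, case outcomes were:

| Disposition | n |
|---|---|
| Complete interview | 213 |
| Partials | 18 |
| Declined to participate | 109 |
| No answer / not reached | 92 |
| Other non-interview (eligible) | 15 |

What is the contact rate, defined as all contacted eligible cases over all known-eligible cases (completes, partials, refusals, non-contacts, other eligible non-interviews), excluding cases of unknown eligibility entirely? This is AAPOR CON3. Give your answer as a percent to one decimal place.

Top: 213 + 18 + 109 + 15 = 355
Denominator: 213 + 18 + 109 + 92 + 15 = 447
CON3 = 355 / 447 = 0.7942

79.4%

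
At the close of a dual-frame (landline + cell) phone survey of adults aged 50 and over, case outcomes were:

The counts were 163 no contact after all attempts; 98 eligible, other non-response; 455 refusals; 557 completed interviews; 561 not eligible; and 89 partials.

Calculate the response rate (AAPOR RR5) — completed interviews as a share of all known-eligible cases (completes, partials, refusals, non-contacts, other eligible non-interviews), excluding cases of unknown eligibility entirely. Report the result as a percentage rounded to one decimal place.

Top: 557
Denom: 557 + 89 + 455 + 163 + 98 = 1362
RR5 = 557 / 1362 = 0.4090

40.9%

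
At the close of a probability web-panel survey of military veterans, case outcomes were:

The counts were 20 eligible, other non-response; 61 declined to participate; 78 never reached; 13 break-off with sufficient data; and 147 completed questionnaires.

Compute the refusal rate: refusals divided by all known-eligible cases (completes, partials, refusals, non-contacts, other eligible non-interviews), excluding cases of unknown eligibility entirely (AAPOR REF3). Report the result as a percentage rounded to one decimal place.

Numerator: 61
Denominator: 147 + 13 + 61 + 78 + 20 = 319
REF3 = 61 / 319 = 0.1912

19.1%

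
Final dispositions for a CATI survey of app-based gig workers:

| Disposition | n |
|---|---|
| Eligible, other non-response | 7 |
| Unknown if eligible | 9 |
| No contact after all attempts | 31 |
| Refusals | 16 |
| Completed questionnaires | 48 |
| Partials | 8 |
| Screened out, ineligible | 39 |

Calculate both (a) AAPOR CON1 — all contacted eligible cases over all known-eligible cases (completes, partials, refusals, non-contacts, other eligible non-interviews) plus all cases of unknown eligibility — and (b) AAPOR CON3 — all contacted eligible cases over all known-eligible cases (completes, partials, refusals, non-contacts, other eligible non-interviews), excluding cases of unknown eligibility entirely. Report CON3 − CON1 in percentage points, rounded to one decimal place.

5.4

Num → 48 + 8 + 16 + 7 = 79
Denom → 48 + 8 + 16 + 31 + 7 + 9 = 119
CON1 = 79 / 119 = 0.6639
Denom → 48 + 8 + 16 + 31 + 7 = 110
CON3 = 79 / 110 = 0.7182
Difference = 71.82 − 66.39 = 5.43 percentage points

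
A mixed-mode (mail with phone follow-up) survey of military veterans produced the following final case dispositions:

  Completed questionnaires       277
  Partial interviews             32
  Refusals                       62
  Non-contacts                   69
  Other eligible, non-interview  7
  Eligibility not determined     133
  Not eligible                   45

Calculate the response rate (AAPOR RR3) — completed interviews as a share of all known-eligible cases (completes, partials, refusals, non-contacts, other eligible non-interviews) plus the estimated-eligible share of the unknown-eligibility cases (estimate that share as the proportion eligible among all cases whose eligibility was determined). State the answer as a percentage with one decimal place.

Numerator = 277
Determined eligible = 277 + 32 + 62 + 69 + 7 = 447
e = 447 / (447 + 45) = 447 / 492 = 0.9085
Estimated eligible among unknowns = 0.9085 × 133 = 120.83
Base = 447 + 120.83 = 567.83
RR3 = 277 / 567.83 = 0.4878

48.8%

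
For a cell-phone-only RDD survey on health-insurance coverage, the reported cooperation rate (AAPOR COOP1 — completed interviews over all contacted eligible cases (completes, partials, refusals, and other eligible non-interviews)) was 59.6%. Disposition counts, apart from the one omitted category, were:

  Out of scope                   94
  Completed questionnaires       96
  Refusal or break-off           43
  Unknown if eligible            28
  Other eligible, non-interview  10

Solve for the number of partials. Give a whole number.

12

COOP1 = 96 / D = 0.596
D = 96 / 0.596 = 161.1
Remaining denominator categories sum to 149
partials = 161.1 − 149 ≈ 12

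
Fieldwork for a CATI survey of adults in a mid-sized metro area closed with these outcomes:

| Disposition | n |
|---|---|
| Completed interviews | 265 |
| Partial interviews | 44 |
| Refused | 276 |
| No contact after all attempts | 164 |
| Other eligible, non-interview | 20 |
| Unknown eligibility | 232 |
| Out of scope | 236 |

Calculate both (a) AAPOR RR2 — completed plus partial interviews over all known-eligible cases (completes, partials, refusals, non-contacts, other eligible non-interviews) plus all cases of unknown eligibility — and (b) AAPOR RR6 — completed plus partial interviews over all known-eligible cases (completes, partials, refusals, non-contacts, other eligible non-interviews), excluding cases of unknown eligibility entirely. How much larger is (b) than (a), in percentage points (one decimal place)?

9.3

Numerator = 265 + 44 = 309
Denom = 265 + 44 + 276 + 164 + 20 + 232 = 1001
RR2 = 309 / 1001 = 0.3087
Denom = 265 + 44 + 276 + 164 + 20 = 769
RR6 = 309 / 769 = 0.4018
Difference = 40.18 − 30.87 = 9.31 percentage points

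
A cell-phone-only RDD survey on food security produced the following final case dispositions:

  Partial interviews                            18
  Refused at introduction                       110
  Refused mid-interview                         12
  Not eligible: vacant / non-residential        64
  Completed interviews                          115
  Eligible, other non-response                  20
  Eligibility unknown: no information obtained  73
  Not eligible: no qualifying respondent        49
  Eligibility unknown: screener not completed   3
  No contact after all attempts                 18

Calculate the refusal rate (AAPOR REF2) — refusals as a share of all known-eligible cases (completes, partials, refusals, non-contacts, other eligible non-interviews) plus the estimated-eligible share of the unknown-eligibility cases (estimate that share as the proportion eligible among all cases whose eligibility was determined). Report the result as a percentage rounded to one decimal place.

Refusals = 110 + 12 = 122
Unknown if eligible = 3 + 73 = 76
Not eligible = 49 + 64 = 113
Numerator: 122
Eligible (known): 115 + 18 + 122 + 18 + 20 = 293
e = 293 / (293 + 113) = 293 / 406 = 0.7217
e × U: 0.7217 × 76 = 54.85
Base: 293 + 54.85 = 347.85
REF2 = 122 / 347.85 = 0.3507

35.1%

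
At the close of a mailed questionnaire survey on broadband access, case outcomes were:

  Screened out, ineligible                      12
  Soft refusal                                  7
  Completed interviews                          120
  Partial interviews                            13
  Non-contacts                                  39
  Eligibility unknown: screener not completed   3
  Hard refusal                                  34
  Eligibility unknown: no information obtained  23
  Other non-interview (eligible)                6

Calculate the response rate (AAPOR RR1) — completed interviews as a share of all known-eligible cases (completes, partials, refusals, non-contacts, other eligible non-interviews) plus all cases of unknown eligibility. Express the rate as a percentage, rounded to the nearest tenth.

Declined to participate = 34 + 7 = 41
Undetermined eligibility = 3 + 23 = 26
Num → 120
Denom → 120 + 13 + 41 + 39 + 6 + 26 = 245
RR1 = 120 / 245 = 0.4898

49.0%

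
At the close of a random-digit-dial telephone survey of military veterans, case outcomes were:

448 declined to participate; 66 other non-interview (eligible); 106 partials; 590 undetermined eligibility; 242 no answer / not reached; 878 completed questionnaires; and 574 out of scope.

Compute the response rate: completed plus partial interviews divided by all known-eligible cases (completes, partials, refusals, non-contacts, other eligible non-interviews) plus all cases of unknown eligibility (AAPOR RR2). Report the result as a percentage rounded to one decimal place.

42.2%

Num = 878 + 106 = 984
Base = 878 + 106 + 448 + 242 + 66 + 590 = 2330
RR2 = 984 / 2330 = 0.4223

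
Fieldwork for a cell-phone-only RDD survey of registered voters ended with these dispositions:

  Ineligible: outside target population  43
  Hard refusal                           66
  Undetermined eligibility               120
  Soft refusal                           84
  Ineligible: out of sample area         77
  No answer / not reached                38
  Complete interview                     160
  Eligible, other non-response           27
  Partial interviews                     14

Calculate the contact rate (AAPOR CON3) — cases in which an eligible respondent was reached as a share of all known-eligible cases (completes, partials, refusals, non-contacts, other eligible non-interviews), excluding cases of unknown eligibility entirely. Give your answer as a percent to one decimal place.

90.2%

Refused = 66 + 84 = 150
Not eligible = 43 + 77 = 120
Num → 160 + 14 + 150 + 27 = 351
Base → 160 + 14 + 150 + 38 + 27 = 389
CON3 = 351 / 389 = 0.9023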